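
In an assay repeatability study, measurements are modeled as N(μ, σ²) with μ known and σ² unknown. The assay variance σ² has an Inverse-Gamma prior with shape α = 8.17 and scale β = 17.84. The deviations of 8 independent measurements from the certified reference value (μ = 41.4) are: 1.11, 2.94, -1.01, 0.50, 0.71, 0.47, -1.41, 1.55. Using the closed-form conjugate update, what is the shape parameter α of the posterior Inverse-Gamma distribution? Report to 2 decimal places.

12.17

With known mean μ and an Inverse-Gamma(α, β) prior on σ², the Normal likelihood is conjugate: posterior is Inv-Gamma(α + n/2, β + Σ(xᵢ−μ)²/2).
Σ(xᵢ−μ)² = (1.11)² + (2.94)² + (-1.01)² + (0.50)² + (0.71)² + (0.47)² + (-1.41)² + (1.55)² = 16.2614.
Posterior: Inv-Gamma(8.17 + 8/2, 17.84 + 16.2614/2) = Inv-Gamma(12.17, 25.97070).
Posterior α = 12.17.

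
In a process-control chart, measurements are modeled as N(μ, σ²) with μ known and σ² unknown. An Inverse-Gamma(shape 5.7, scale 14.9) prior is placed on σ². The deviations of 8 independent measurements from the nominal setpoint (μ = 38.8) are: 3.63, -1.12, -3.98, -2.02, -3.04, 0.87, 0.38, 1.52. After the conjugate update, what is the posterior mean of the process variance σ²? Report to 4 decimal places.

4.4026

With known mean μ and an Inverse-Gamma(α, β) prior on σ², the Normal likelihood is conjugate: posterior is Inv-Gamma(α + n/2, β + Σ(xᵢ−μ)²/2).
Σ(xᵢ−μ)² = (3.63)² + (-1.12)² + (-3.98)² + (-2.02)² + (-3.04)² + (0.87)² + (0.38)² + (1.52)² = 46.8054.
Posterior: Inv-Gamma(5.7 + 8/2, 14.9 + 46.8054/2) = Inv-Gamma(9.70, 38.30270).
E[σ²|data] = β/(α−1) = 38.30270/8.70 = 4.4026.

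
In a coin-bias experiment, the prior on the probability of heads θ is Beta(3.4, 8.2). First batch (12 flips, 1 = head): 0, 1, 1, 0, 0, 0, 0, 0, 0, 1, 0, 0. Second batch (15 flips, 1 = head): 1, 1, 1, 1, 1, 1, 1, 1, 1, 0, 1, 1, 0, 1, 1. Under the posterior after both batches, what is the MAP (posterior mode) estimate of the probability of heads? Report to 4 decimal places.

0.5027

The Beta prior is conjugate to a Binomial/Bernoulli likelihood; the update adds successes to α and failures to β.
After batch 1: Beta(3.4+3, 8.2+9) = Beta(6.4, 17.2).
After batch 2: Beta(6.4+13, 17.2+2) = Beta(19.4, 19.2).
Mode of Beta(a,b) for a,b>1 is (a−1)/(a+b−2) = 18.4/36.6 = 0.5027.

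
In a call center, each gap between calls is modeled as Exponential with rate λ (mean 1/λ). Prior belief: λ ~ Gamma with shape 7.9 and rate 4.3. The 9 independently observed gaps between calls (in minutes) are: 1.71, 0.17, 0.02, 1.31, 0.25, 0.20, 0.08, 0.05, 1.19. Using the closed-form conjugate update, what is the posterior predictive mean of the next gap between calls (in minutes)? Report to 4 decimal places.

With a Gamma(shape α, rate β) prior on the exponential rate λ, the posterior after n observations with total T = Σxᵢ is Gamma(α+n, β+T).
Sum of observations T = 4.98 minutes; n = 9.
Posterior: Gamma(7.9+9, 4.3+4.98) = Gamma(16.9, 9.28).
The predictive distribution for the next observation is Lomax; its mean is β/(α−1) = 9.28/15.9 = 0.5836.

0.5836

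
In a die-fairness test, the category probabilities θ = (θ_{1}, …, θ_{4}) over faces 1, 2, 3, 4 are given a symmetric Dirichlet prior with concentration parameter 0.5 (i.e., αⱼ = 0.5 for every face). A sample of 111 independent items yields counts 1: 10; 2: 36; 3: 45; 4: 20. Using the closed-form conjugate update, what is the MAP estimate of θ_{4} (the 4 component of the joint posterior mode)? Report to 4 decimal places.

0.1789

The Dirichlet prior is conjugate to the Multinomial likelihood: each posterior αⱼ = prior αⱼ + observed count nⱼ.
Posterior concentration: (10.5, 36.5, 45.5, 20.5), total = 113.0.
Joint mode component: (α_{4}−1)/(Σα−K) = 19.5/109.0 = 0.1789.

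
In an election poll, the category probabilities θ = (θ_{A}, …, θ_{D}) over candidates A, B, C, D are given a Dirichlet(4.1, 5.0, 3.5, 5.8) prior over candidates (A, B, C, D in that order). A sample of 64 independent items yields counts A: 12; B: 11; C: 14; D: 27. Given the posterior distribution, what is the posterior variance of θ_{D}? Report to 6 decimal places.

The Dirichlet prior is conjugate to the Multinomial likelihood: each posterior αⱼ = prior αⱼ + observed count nⱼ.
Posterior concentration: (16.1, 16.0, 17.5, 32.8), total = 82.4.
Var[θ_j] = α_j(Σα−α_j)/((Σα)²(Σα+1)) = 32.8·49.6/(82.4²·83.4) = 0.002873.

0.002873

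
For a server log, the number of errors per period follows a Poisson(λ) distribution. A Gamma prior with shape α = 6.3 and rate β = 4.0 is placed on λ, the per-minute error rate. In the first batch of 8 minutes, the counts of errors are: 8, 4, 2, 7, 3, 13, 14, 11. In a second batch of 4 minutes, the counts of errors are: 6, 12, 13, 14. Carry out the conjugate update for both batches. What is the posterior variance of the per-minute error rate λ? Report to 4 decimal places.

0.4426

With a Gamma(shape α, rate β) prior, the Poisson likelihood is conjugate: the posterior is Gamma(α + ΣXᵢ, β + n).
Batch 1: sum of counts S = 62 over n = 8 minutes.
After batch 1: Gamma(α+S, β+n) = Gamma(6.3+62, 4.0+8) = Gamma(68.3, 12.0).
Batch 2: sum of counts S = 45 over n = 4 minutes.
After batch 2: Gamma(α+S, β+n) = Gamma(68.3+45, 12.0+4) = Gamma(113.3, 16.0).
Var = α/β² = 113.3/16.0² = 0.4426.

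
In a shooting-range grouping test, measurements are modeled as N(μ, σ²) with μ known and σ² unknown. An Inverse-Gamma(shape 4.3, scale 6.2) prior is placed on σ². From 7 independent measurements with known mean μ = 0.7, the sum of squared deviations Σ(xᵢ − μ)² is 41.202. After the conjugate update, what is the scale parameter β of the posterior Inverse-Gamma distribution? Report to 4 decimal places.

26.8010

With known mean μ and an Inverse-Gamma(α, β) prior on σ², the Normal likelihood is conjugate: posterior is Inv-Gamma(α + n/2, β + Σ(xᵢ−μ)²/2).
Posterior: Inv-Gamma(4.3 + 7/2, 6.2 + 41.202/2) = Inv-Gamma(7.80, 26.8010).
Posterior β = 26.8010.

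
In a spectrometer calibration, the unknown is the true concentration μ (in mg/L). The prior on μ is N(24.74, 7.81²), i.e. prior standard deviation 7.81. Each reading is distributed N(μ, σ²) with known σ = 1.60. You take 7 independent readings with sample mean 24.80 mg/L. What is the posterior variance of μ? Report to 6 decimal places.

0.363535

For Normal data with known variance σ², a Normal(μ₀, σ₀²) prior on μ is conjugate. Posterior precision = 1/σ₀² + n/σ²; posterior mean is the precision-weighted average of μ₀ and x̄.
σ₀² = 7.81² = 60.9961, σ² = 1.60² = 2.56; σ² + n·σ₀² = 2.56 + 7·60.9961 = 429.5327.
Posterior precision = 1/σ₀² + n/σ² = 1/60.9961 + 7/2.56 = (σ² + n·σ₀²)/(σ₀²σ²) = 429.5327/(60.9961·2.56); posterior variance σₙ² = σ₀²σ²/(σ² + n·σ₀²) = 60.9961·2.56/429.5327 = 0.363535.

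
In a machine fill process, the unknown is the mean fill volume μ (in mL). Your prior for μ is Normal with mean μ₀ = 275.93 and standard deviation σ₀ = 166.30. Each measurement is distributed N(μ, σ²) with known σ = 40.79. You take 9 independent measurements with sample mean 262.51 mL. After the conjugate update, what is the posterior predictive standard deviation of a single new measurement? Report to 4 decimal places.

For Normal data with known variance σ², a Normal(μ₀, σ₀²) prior on μ is conjugate. Posterior precision = 1/σ₀² + n/σ²; posterior mean is the precision-weighted average of μ₀ and x̄.
σ₀² = 166.30² = 27655.69, σ² = 40.79² = 1663.8241; σ² + n·σ₀² = 1663.8241 + 9·27655.69 = 250565.0341.
Posterior precision = 1/σ₀² + n/σ² = 1/27655.69 + 9/1663.8241 = (σ² + n·σ₀²)/(σ₀²σ²) = 250565.0341/(27655.69·1663.8241); posterior variance σₙ² = σ₀²σ²/(σ² + n·σ₀²) = 27655.69·1663.8241/250565.0341 = 183.641759.
Predictive variance for one new observation = σₙ² + σ² = 27655.69·1663.8241/250565.0341 + 1663.8241 = σ²·(σ₀² + 250565.0341)/250565.0341 = 1663.8241·278220.7241/250565.0341 = 1847.465859; SD = √(1663.8241·278220.7241/250565.0341) = 42.9822.

42.9822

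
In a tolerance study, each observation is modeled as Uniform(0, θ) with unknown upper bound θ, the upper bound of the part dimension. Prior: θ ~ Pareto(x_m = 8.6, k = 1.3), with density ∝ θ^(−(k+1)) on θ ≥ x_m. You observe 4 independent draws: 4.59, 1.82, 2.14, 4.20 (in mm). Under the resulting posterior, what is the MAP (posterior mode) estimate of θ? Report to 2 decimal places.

A Pareto(scale x_m, shape k) prior on the upper bound θ of Uniform(0, θ) is conjugate: posterior is Pareto(max(x_m, max xᵢ), k + n).
Sample maximum = 4.59; prior scale x_m = 8.6 → posterior scale = max = 8.60.
Posterior shape = 1.3 + 4 = 5.3.
The Pareto density is decreasing on [x_m, ∞), so the mode is x_m = 8.60.

8.60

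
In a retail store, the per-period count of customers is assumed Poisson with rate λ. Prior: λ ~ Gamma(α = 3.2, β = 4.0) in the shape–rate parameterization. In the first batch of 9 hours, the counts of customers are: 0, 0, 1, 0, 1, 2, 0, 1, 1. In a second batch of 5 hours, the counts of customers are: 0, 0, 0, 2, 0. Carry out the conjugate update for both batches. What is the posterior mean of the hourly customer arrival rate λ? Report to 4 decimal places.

0.6222

With a Gamma(shape α, rate β) prior, the Poisson likelihood is conjugate: the posterior is Gamma(α + ΣXᵢ, β + n).
Batch 1: sum of counts S = 6 over n = 9 hours.
After batch 1: Gamma(α+S, β+n) = Gamma(3.2+6, 4.0+9) = Gamma(9.2, 13.0).
Batch 2: sum of counts S = 2 over n = 5 hours.
After batch 2: Gamma(α+S, β+n) = Gamma(9.2+2, 13.0+5) = Gamma(11.2, 18.0).
Posterior mean = α/β = 11.2/18.0 = 0.6222.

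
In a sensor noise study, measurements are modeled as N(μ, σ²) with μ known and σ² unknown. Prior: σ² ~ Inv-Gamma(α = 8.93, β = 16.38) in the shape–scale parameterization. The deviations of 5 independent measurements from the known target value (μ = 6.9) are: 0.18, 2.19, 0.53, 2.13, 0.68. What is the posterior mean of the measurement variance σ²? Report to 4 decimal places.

With known mean μ and an Inverse-Gamma(α, β) prior on σ², the Normal likelihood is conjugate: posterior is Inv-Gamma(α + n/2, β + Σ(xᵢ−μ)²/2).
Σ(xᵢ−μ)² = (0.18)² + (2.19)² + (0.53)² + (2.13)² + (0.68)² = 10.1087.
Posterior: Inv-Gamma(8.93 + 5/2, 16.38 + 10.1087/2) = Inv-Gamma(11.43, 21.43435).
E[σ²|data] = β/(α−1) = 21.43435/10.43 = 2.0551.

2.0551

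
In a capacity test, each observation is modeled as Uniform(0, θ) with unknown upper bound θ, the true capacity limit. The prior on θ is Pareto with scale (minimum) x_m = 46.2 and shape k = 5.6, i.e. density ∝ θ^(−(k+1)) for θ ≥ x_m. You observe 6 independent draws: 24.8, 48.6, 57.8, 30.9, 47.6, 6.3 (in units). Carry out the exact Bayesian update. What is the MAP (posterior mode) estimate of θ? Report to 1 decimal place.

57.8

A Pareto(scale x_m, shape k) prior on the upper bound θ of Uniform(0, θ) is conjugate: posterior is Pareto(max(x_m, max xᵢ), k + n).
Sample maximum = 57.8; prior scale x_m = 46.2 → posterior scale = max = 57.8.
Posterior shape = 5.6 + 6 = 11.6.
The Pareto density is decreasing on [x_m, ∞), so the mode is x_m = 57.8.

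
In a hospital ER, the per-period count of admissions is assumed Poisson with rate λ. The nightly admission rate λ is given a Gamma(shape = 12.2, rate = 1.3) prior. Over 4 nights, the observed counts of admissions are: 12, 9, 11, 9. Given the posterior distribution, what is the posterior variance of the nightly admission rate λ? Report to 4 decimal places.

1.8939

With a Gamma(shape α, rate β) prior, the Poisson likelihood is conjugate: the posterior is Gamma(α + ΣXᵢ, β + n).
Sum of counts S = 41 over n = 4 nights.
Posterior: Gamma(α+S, β+n) = Gamma(12.2+41, 1.3+4) = Gamma(53.2, 5.3).
Var = α/β² = 53.2/5.3² = 1.8939.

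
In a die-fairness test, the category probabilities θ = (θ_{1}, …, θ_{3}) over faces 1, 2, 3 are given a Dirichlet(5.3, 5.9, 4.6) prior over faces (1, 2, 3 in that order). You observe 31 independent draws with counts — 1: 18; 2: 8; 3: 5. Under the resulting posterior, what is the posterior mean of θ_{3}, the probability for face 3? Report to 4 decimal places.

0.2051

The Dirichlet prior is conjugate to the Multinomial likelihood: each posterior αⱼ = prior αⱼ + observed count nⱼ.
Posterior concentration: (23.3, 13.9, 9.6), total = 46.8.
E[θ_{3}|data] = α_{3}/Σα = 9.6/46.8 = 0.2051.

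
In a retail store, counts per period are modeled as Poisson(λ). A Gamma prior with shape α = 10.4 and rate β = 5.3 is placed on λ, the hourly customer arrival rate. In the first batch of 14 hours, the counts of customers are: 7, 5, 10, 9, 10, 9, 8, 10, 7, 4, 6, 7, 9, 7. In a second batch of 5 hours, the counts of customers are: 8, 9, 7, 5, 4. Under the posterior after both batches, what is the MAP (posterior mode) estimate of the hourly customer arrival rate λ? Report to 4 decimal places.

6.1893

With a Gamma(shape α, rate β) prior, the Poisson likelihood is conjugate: the posterior is Gamma(α + ΣXᵢ, β + n).
Batch 1: sum of counts S = 108 over n = 14 hours.
After batch 1: Gamma(α+S, β+n) = Gamma(10.4+108, 5.3+14) = Gamma(118.4, 19.3).
Batch 2: sum of counts S = 33 over n = 5 hours.
After batch 2: Gamma(α+S, β+n) = Gamma(118.4+33, 19.3+5) = Gamma(151.4, 24.3).
Mode of Gamma(α,β) for α≥1 is (α−1)/β = 150.4/24.3 = 6.1893.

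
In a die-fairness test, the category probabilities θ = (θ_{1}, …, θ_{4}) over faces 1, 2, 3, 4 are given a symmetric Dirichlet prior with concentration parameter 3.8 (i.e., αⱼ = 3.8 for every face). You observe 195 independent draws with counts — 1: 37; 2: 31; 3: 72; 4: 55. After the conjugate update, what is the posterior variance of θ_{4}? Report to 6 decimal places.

0.000954

The Dirichlet prior is conjugate to the Multinomial likelihood: each posterior αⱼ = prior αⱼ + observed count nⱼ.
Posterior concentration: (40.8, 34.8, 75.8, 58.8), total = 210.2.
Var[θ_j] = α_j(Σα−α_j)/((Σα)²(Σα+1)) = 58.8·151.4/(210.2²·211.2) = 0.000954.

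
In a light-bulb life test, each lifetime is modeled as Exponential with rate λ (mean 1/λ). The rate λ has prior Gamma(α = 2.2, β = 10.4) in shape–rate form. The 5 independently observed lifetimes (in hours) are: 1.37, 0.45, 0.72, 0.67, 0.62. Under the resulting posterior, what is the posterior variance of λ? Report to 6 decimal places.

With a Gamma(shape α, rate β) prior on the exponential rate λ, the posterior after n observations with total T = Σxᵢ is Gamma(α+n, β+T).
Sum of observations T = 3.83 hours; n = 5.
Posterior: Gamma(2.2+5, 10.4+3.83) = Gamma(7.2, 14.23).
Var = α/β² = 0.035557.

0.035557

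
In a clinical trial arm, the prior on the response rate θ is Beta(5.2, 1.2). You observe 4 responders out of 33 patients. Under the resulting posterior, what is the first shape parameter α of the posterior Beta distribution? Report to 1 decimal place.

The Beta prior is conjugate to a Binomial/Bernoulli likelihood; the update adds successes to α and failures to β.
Posterior: Beta(α+k, β+n−k) = Beta(5.2+4, 1.2+29) = Beta(9.2, 30.2).
Posterior α = 9.2.

9.2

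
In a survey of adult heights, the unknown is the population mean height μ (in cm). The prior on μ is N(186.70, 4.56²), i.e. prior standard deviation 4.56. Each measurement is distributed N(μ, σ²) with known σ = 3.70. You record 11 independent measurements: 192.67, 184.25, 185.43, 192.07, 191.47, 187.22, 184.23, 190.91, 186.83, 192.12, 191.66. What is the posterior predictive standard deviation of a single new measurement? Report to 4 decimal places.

For Normal data with known variance σ², a Normal(μ₀, σ₀²) prior on μ is conjugate. Posterior precision = 1/σ₀² + n/σ²; posterior mean is the precision-weighted average of μ₀ and x̄.
σ₀² = 4.56² = 20.7936, σ² = 3.70² = 13.69; σ² + n·σ₀² = 13.69 + 11·20.7936 = 242.4196.
Posterior precision = 1/σ₀² + n/σ² = 1/20.7936 + 11/13.69 = (σ² + n·σ₀²)/(σ₀²σ²) = 242.4196/(20.7936·13.69); posterior variance σₙ² = σ₀²σ²/(σ² + n·σ₀²) = 20.7936·13.69/242.4196 = 1.174263.
Predictive variance for one new observation = σₙ² + σ² = 20.7936·13.69/242.4196 + 13.69 = σ²·(σ₀² + 242.4196)/242.4196 = 13.69·263.2132/242.4196 = 14.864263; SD = √(13.69·263.2132/242.4196) = 3.8554.

3.8554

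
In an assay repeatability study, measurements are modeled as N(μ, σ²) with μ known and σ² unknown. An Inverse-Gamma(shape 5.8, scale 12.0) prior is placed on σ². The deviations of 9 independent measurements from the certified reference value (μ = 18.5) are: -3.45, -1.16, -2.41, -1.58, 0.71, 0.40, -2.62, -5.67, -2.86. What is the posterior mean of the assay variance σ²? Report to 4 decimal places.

5.0220

With known mean μ and an Inverse-Gamma(α, β) prior on σ², the Normal likelihood is conjugate: posterior is Inv-Gamma(α + n/2, β + Σ(xᵢ−μ)²/2).
Σ(xᵢ−μ)² = (-3.45)² + (-1.16)² + (-2.41)² + (-1.58)² + (0.71)² + (0.40)² + (-2.62)² + (-5.67)² + (-2.86)² = 69.4096.
Posterior: Inv-Gamma(5.8 + 9/2, 12.0 + 69.4096/2) = Inv-Gamma(10.30, 46.70480).
E[σ²|data] = β/(α−1) = 46.70480/9.30 = 5.0220.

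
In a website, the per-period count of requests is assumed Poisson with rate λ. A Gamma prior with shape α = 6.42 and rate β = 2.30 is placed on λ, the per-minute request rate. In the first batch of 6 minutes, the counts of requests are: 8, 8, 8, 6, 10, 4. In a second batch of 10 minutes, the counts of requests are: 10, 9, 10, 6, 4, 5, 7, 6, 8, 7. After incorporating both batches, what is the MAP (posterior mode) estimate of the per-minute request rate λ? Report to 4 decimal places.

With a Gamma(shape α, rate β) prior, the Poisson likelihood is conjugate: the posterior is Gamma(α + ΣXᵢ, β + n).
Batch 1: sum of counts S = 44 over n = 6 minutes.
After batch 1: Gamma(α+S, β+n) = Gamma(6.42+44, 2.30+6) = Gamma(50.42, 8.30).
Batch 2: sum of counts S = 72 over n = 10 minutes.
After batch 2: Gamma(α+S, β+n) = Gamma(50.42+72, 8.30+10) = Gamma(122.42, 18.30).
Mode of Gamma(α,β) for α≥1 is (α−1)/β = 121.42/18.30 = 6.6350.

6.6350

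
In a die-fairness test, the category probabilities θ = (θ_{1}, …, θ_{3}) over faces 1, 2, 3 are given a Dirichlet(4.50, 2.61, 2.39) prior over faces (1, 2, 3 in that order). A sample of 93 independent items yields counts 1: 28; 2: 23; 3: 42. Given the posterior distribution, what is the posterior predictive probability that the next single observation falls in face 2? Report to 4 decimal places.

0.2499

The Dirichlet prior is conjugate to the Multinomial likelihood: each posterior αⱼ = prior αⱼ + observed count nⱼ.
Posterior concentration: (32.50, 25.61, 44.39), total = 102.50.
P(next = 2 | data) = α_{2}/Σα = 0.2499.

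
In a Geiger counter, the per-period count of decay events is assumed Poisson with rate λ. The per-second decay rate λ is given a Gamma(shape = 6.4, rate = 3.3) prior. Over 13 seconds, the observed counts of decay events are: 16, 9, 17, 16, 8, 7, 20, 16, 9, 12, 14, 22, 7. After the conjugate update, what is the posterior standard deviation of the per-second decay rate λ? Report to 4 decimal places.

0.8217

With a Gamma(shape α, rate β) prior, the Poisson likelihood is conjugate: the posterior is Gamma(α + ΣXᵢ, β + n).
Sum of counts S = 173 over n = 13 seconds.
Posterior: Gamma(α+S, β+n) = Gamma(6.4+173, 3.3+13) = Gamma(179.4, 16.3).
SD = √α/β = √179.4/16.3 = 0.8217.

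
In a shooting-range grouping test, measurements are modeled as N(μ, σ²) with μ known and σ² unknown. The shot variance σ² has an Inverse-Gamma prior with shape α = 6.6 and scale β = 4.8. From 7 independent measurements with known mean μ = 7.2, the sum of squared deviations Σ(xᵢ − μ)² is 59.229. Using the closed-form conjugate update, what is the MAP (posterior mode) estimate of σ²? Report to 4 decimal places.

With known mean μ and an Inverse-Gamma(α, β) prior on σ², the Normal likelihood is conjugate: posterior is Inv-Gamma(α + n/2, β + Σ(xᵢ−μ)²/2).
Posterior: Inv-Gamma(6.6 + 7/2, 4.8 + 59.229/2) = Inv-Gamma(10.10, 34.4145).
Mode = β/(α+1) = 34.4145/11.10 = 3.1004.

3.1004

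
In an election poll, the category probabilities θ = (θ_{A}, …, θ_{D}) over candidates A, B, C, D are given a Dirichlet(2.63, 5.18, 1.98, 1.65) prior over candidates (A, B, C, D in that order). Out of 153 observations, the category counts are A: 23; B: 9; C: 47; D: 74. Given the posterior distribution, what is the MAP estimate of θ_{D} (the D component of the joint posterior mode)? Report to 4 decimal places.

The Dirichlet prior is conjugate to the Multinomial likelihood: each posterior αⱼ = prior αⱼ + observed count nⱼ.
Posterior concentration: (25.63, 14.18, 48.98, 75.65), total = 164.44.
Joint mode component: (α_{D}−1)/(Σα−K) = 74.65/160.44 = 0.4653.

0.4653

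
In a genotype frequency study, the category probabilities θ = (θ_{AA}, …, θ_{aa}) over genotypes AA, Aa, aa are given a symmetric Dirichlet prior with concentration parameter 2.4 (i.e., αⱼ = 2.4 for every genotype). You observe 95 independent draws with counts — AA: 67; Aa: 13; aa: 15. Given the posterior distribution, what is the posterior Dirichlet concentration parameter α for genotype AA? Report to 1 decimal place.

69.4

The Dirichlet prior is conjugate to the Multinomial likelihood: each posterior αⱼ = prior αⱼ + observed count nⱼ.
Posterior concentration: (69.4, 15.4, 17.4), total = 102.2.
α_{AA} = 2.4 + 67 = 69.4.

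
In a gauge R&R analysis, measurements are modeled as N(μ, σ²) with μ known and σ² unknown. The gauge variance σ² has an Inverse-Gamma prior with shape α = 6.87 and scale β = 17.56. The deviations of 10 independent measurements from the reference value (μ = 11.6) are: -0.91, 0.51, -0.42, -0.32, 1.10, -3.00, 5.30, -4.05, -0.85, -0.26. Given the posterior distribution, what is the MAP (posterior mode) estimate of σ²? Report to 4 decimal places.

3.5734

With known mean μ and an Inverse-Gamma(α, β) prior on σ², the Normal likelihood is conjugate: posterior is Inv-Gamma(α + n/2, β + Σ(xᵢ−μ)²/2).
Σ(xᵢ−μ)² = (-0.91)² + (0.51)² + (-0.42)² + (-0.32)² + (1.10)² + (-3.00)² + (5.30)² + (-4.05)² + (-0.85)² + (-0.26)² = 56.8596.
Posterior: Inv-Gamma(6.87 + 10/2, 17.56 + 56.8596/2) = Inv-Gamma(11.87, 45.98980).
Mode = β/(α+1) = 45.98980/12.87 = 3.5734.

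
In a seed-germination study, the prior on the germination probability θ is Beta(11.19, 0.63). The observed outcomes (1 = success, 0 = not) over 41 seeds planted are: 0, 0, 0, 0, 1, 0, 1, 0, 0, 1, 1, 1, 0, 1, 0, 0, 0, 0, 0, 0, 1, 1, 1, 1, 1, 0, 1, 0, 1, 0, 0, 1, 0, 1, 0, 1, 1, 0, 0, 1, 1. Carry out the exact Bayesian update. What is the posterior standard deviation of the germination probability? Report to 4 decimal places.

0.0675

The Beta prior is conjugate to a Binomial/Bernoulli likelihood; the update adds successes to α and failures to β.
Posterior: Beta(α+k, β+n−k) = Beta(11.19+19, 0.63+22) = Beta(30.19, 22.63).
Var = αβ/((α+β)²(α+β+1)) = 30.19·22.63/(52.82²·53.82) = 0.00454996; SD = √0.00454996 = 0.0675.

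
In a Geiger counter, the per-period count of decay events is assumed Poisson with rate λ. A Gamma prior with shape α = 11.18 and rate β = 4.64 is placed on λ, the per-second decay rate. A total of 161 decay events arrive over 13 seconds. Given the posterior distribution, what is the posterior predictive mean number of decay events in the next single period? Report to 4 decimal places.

With a Gamma(shape α, rate β) prior, the Poisson likelihood is conjugate: the posterior is Gamma(α + ΣXᵢ, β + n).
Posterior: Gamma(α+S, β+n) = Gamma(11.18+161, 4.64+13) = Gamma(172.18, 17.64).
The predictive distribution for one future period is NegBinom with mean α/β = 9.7608.

9.7608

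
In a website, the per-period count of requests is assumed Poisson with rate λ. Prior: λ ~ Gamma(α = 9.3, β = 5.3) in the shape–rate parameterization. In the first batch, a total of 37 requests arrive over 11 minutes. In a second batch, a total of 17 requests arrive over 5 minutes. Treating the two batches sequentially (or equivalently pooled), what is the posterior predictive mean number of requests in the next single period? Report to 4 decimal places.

2.9718

With a Gamma(shape α, rate β) prior, the Poisson likelihood is conjugate: the posterior is Gamma(α + ΣXᵢ, β + n).
After batch 1: Gamma(α+S, β+n) = Gamma(9.3+37, 5.3+11) = Gamma(46.3, 16.3).
After batch 2: Gamma(α+S, β+n) = Gamma(46.3+17, 16.3+5) = Gamma(63.3, 21.3).
The predictive distribution for one future period is NegBinom with mean α/β = 2.9718.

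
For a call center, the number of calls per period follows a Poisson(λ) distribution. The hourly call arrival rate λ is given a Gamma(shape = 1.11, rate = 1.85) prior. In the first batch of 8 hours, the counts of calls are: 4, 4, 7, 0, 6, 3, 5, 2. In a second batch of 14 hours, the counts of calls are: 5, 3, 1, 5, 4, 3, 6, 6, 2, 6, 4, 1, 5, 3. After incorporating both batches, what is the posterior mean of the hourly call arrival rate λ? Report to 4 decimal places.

With a Gamma(shape α, rate β) prior, the Poisson likelihood is conjugate: the posterior is Gamma(α + ΣXᵢ, β + n).
Batch 1: sum of counts S = 31 over n = 8 hours.
After batch 1: Gamma(α+S, β+n) = Gamma(1.11+31, 1.85+8) = Gamma(32.11, 9.85).
Batch 2: sum of counts S = 54 over n = 14 hours.
After batch 2: Gamma(α+S, β+n) = Gamma(32.11+54, 9.85+14) = Gamma(86.11, 23.85).
Posterior mean = α/β = 86.11/23.85 = 3.6105.

3.6105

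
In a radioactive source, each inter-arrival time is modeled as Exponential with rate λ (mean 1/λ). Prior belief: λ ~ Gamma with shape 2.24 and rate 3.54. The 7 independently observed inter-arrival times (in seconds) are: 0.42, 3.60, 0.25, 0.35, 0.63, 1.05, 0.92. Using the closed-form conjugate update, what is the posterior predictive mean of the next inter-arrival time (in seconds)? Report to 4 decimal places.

With a Gamma(shape α, rate β) prior on the exponential rate λ, the posterior after n observations with total T = Σxᵢ is Gamma(α+n, β+T).
Sum of observations T = 7.22 seconds; n = 7.
Posterior: Gamma(2.24+7, 3.54+7.22) = Gamma(9.24, 10.76).
The predictive distribution for the next observation is Lomax; its mean is β/(α−1) = 10.76/8.24 = 1.3058.

1.3058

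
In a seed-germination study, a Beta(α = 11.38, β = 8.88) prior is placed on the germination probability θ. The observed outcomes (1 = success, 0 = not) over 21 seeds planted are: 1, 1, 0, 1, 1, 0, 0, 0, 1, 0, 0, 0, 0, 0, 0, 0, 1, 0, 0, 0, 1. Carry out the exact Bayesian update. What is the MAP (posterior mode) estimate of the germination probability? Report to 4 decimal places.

The Beta prior is conjugate to a Binomial/Bernoulli likelihood; the update adds successes to α and failures to β.
Posterior: Beta(α+k, β+n−k) = Beta(11.38+7, 8.88+14) = Beta(18.38, 22.88).
Mode of Beta(a,b) for a,b>1 is (a−1)/(a+b−2) = 17.38/39.26 = 0.4427.

0.4427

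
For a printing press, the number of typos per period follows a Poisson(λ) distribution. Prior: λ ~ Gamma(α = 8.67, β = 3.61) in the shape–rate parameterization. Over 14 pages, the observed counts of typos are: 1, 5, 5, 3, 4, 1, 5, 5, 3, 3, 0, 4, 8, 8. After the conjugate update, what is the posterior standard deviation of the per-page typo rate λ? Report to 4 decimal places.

With a Gamma(shape α, rate β) prior, the Poisson likelihood is conjugate: the posterior is Gamma(α + ΣXᵢ, β + n).
Sum of counts S = 55 over n = 14 pages.
Posterior: Gamma(α+S, β+n) = Gamma(8.67+55, 3.61+14) = Gamma(63.67, 17.61).
SD = √α/β = √63.67/17.61 = 0.4531.

0.4531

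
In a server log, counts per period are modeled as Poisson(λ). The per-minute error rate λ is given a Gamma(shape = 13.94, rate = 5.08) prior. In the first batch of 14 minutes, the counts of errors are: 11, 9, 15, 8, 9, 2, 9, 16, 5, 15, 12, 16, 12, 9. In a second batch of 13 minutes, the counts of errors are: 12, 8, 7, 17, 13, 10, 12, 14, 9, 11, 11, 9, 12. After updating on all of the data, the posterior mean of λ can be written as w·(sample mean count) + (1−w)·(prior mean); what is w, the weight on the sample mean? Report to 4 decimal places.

With a Gamma(shape α, rate β) prior, the Poisson likelihood is conjugate: the posterior is Gamma(α + ΣXᵢ, β + n).
Total number of minutes: n = 14 + 13 = 27.
Posterior mean = (α₀+S)/(β₀+n) = [n/(β₀+n)]·(S/n) + [β₀/(β₀+n)]·(α₀/β₀), so only n and β₀ enter the weight.
Weight on data w = n/(β₀+n) = 27/(5.08+27) = 27/32.08 = 0.8416.

0.8416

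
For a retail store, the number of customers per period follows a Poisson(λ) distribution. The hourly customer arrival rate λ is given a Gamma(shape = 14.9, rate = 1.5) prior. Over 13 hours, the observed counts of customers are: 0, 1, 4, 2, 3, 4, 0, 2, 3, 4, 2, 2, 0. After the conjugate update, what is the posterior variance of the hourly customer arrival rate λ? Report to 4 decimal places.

With a Gamma(shape α, rate β) prior, the Poisson likelihood is conjugate: the posterior is Gamma(α + ΣXᵢ, β + n).
Sum of counts S = 27 over n = 13 hours.
Posterior: Gamma(α+S, β+n) = Gamma(14.9+27, 1.5+13) = Gamma(41.9, 14.5).
Var = α/β² = 41.9/14.5² = 0.1993.

0.1993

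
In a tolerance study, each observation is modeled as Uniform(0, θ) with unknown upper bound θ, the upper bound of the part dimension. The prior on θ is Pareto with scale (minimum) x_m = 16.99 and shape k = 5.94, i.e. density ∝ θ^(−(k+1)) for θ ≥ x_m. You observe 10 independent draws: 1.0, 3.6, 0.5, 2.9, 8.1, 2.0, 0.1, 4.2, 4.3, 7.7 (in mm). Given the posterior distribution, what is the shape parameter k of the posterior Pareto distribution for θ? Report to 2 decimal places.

15.94

A Pareto(scale x_m, shape k) prior on the upper bound θ of Uniform(0, θ) is conjugate: posterior is Pareto(max(x_m, max xᵢ), k + n).
Sample maximum = 8.1; prior scale x_m = 16.99 → posterior scale = max = 16.99.
Posterior shape = 5.94 + 10 = 15.94.
Posterior shape k = 15.94.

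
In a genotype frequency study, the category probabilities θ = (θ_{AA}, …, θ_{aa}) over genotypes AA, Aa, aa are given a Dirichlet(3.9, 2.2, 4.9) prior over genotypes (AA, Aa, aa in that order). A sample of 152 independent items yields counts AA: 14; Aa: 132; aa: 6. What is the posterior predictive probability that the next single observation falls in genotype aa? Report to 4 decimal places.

The Dirichlet prior is conjugate to the Multinomial likelihood: each posterior αⱼ = prior αⱼ + observed count nⱼ.
Posterior concentration: (17.9, 134.2, 10.9), total = 163.0.
P(next = aa | data) = α_{aa}/Σα = 0.0669.

0.0669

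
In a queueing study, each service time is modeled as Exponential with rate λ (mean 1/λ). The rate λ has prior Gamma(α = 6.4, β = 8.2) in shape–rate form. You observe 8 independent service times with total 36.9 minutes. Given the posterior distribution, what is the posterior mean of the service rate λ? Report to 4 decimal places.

0.3193

With a Gamma(shape α, rate β) prior on the exponential rate λ, the posterior after n observations with total T = Σxᵢ is Gamma(α+n, β+T).
Posterior: Gamma(6.4+8, 8.2+36.9) = Gamma(14.4, 45.1).
Posterior mean of λ = α/β = 14.4/45.1 = 0.3193.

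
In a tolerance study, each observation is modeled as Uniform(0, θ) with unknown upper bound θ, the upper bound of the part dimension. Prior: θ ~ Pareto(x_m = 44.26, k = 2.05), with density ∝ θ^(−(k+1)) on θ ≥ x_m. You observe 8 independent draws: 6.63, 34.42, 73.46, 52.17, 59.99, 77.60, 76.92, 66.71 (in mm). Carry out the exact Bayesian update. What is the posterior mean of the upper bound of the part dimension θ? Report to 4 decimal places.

A Pareto(scale x_m, shape k) prior on the upper bound θ of Uniform(0, θ) is conjugate: posterior is Pareto(max(x_m, max xᵢ), k + n).
Sample maximum = 77.60; prior scale x_m = 44.26 → posterior scale = max = 77.60.
Posterior shape = 2.05 + 8 = 10.05.
E[θ|data] = k·x_m/(k−1) = 10.05·77.60/9.05 = 86.1746.

86.1746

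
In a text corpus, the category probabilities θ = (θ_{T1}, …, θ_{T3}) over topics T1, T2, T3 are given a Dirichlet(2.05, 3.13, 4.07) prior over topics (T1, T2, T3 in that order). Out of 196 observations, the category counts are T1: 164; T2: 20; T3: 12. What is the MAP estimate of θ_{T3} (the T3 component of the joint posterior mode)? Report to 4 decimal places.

0.0745

The Dirichlet prior is conjugate to the Multinomial likelihood: each posterior αⱼ = prior αⱼ + observed count nⱼ.
Posterior concentration: (166.05, 23.13, 16.07), total = 205.25.
Joint mode component: (α_{T3}−1)/(Σα−K) = 15.07/202.25 = 0.0745.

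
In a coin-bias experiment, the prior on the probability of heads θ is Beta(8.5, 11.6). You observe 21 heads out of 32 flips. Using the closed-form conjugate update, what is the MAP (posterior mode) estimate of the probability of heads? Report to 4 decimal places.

The Beta prior is conjugate to a Binomial/Bernoulli likelihood; the update adds successes to α and failures to β.
Posterior: Beta(α+k, β+n−k) = Beta(8.5+21, 11.6+11) = Beta(29.5, 22.6).
Mode of Beta(a,b) for a,b>1 is (a−1)/(a+b−2) = 28.5/50.1 = 0.5689.

0.5689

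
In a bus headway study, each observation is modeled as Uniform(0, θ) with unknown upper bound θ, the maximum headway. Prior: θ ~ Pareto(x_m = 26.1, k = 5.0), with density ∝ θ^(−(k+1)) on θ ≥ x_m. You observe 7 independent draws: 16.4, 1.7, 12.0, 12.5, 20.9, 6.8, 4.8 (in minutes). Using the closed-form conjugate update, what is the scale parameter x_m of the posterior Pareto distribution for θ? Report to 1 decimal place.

26.1

A Pareto(scale x_m, shape k) prior on the upper bound θ of Uniform(0, θ) is conjugate: posterior is Pareto(max(x_m, max xᵢ), k + n).
Sample maximum = 20.9; prior scale x_m = 26.1 → posterior scale = max = 26.1.
Posterior shape = 5.0 + 7 = 12.0.
Posterior scale x_m = 26.1.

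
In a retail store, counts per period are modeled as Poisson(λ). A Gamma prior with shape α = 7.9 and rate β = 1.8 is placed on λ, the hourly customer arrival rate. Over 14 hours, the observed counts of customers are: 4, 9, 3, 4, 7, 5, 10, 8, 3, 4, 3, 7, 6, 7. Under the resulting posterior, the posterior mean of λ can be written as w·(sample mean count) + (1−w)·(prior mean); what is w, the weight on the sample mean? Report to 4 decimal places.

0.8861

With a Gamma(shape α, rate β) prior, the Poisson likelihood is conjugate: the posterior is Gamma(α + ΣXᵢ, β + n).
Posterior mean = (α₀+S)/(β₀+n) = [n/(β₀+n)]·(S/n) + [β₀/(β₀+n)]·(α₀/β₀), so only n and β₀ enter the weight.
Weight on data w = n/(β₀+n) = 14/(1.8+14) = 14/15.8 = 0.8861.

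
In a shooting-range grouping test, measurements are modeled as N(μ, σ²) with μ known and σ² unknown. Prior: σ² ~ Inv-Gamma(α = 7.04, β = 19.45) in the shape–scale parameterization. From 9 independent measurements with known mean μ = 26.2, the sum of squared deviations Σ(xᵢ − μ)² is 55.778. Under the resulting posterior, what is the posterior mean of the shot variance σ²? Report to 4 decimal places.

4.4914

With known mean μ and an Inverse-Gamma(α, β) prior on σ², the Normal likelihood is conjugate: posterior is Inv-Gamma(α + n/2, β + Σ(xᵢ−μ)²/2).
Posterior: Inv-Gamma(7.04 + 9/2, 19.45 + 55.778/2) = Inv-Gamma(11.54, 47.3390).
E[σ²|data] = β/(α−1) = 47.3390/10.54 = 4.4914.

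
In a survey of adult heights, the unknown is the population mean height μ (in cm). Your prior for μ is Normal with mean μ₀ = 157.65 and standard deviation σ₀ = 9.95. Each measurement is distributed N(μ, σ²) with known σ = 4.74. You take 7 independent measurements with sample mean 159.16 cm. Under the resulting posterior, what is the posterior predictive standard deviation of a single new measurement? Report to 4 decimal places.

5.0573

For Normal data with known variance σ², a Normal(μ₀, σ₀²) prior on μ is conjugate. Posterior precision = 1/σ₀² + n/σ²; posterior mean is the precision-weighted average of μ₀ and x̄.
σ₀² = 9.95² = 99.0025, σ² = 4.74² = 22.4676; σ² + n·σ₀² = 22.4676 + 7·99.0025 = 715.4851.
Posterior precision = 1/σ₀² + n/σ² = 1/99.0025 + 7/22.4676 = (σ² + n·σ₀²)/(σ₀²σ²) = 715.4851/(99.0025·22.4676); posterior variance σₙ² = σ₀²σ²/(σ² + n·σ₀²) = 99.0025·22.4676/715.4851 = 3.108868.
Predictive variance for one new observation = σₙ² + σ² = 99.0025·22.4676/715.4851 + 22.4676 = σ²·(σ₀² + 715.4851)/715.4851 = 22.4676·814.4876/715.4851 = 25.576468; SD = √(22.4676·814.4876/715.4851) = 5.0573.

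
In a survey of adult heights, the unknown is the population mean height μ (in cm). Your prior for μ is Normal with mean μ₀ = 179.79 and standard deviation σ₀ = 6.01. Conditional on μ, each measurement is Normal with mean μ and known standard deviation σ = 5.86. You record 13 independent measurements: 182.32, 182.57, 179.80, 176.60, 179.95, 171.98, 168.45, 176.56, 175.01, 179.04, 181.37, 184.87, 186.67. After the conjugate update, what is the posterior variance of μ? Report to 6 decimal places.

For Normal data with known variance σ², a Normal(μ₀, σ₀²) prior on μ is conjugate. Posterior precision = 1/σ₀² + n/σ²; posterior mean is the precision-weighted average of μ₀ and x̄.
σ₀² = 6.01² = 36.1201, σ² = 5.86² = 34.3396; σ² + n·σ₀² = 34.3396 + 13·36.1201 = 503.9009.
Posterior precision = 1/σ₀² + n/σ² = 1/36.1201 + 13/34.3396 = (σ² + n·σ₀²)/(σ₀²σ²) = 503.9009/(36.1201·34.3396); posterior variance σₙ² = σ₀²σ²/(σ² + n·σ₀²) = 36.1201·34.3396/503.9009 = 2.461495.

2.461495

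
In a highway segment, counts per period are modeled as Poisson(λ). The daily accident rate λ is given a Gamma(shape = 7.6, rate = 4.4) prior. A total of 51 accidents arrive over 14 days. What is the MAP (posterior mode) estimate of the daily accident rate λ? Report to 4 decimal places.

3.1304

With a Gamma(shape α, rate β) prior, the Poisson likelihood is conjugate: the posterior is Gamma(α + ΣXᵢ, β + n).
Posterior: Gamma(α+S, β+n) = Gamma(7.6+51, 4.4+14) = Gamma(58.6, 18.4).
Mode of Gamma(α,β) for α≥1 is (α−1)/β = 57.6/18.4 = 3.1304.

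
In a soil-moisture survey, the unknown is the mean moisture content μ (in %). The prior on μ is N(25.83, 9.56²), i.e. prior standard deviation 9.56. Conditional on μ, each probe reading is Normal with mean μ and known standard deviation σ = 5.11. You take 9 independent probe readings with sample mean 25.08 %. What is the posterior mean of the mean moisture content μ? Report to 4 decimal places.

For Normal data with known variance σ², a Normal(μ₀, σ₀²) prior on μ is conjugate. Posterior precision = 1/σ₀² + n/σ²; posterior mean is the precision-weighted average of μ₀ and x̄.
n·x̄ = 9·25.08 = 225.72.
σ₀² = 9.56² = 91.3936, σ² = 5.11² = 26.1121; σ² + n·σ₀² = 26.1121 + 9·91.3936 = 848.6545.
Posterior mean = (μ₀/σ₀² + n·x̄/σ²)/(1/σ₀² + n/σ²) = (σ²·μ₀ + σ₀²·n·x̄)/(σ² + n·σ₀²) = (26.1121·25.83 + 91.3936·225.72)/848.6545 = 21303.838935/848.6545 = 25.1031.

25.1031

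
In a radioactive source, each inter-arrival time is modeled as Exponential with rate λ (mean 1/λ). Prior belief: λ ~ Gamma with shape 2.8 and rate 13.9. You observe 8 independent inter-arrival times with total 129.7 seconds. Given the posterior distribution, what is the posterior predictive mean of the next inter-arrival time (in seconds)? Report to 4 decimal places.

With a Gamma(shape α, rate β) prior on the exponential rate λ, the posterior after n observations with total T = Σxᵢ is Gamma(α+n, β+T).
Posterior: Gamma(2.8+8, 13.9+129.7) = Gamma(10.8, 143.6).
The predictive distribution for the next observation is Lomax; its mean is β/(α−1) = 143.6/9.8 = 14.6531.

14.6531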